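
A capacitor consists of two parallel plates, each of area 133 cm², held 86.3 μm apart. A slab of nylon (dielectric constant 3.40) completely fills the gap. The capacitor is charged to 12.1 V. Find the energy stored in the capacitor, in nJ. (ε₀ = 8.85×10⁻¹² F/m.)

U ≈ 339 nJ

A = 133 cm² = 1.33×10⁻² m².
C = κε₀A/d = 3.40 × 8.85×10⁻¹² × 1.33×10⁻² / 8.63×10⁻⁵ = 4.64×10⁻⁹ F.
U = ½CV² = ½ × 4.64×10⁻⁹ × (12.1)² = 3.39×10⁻⁷ J.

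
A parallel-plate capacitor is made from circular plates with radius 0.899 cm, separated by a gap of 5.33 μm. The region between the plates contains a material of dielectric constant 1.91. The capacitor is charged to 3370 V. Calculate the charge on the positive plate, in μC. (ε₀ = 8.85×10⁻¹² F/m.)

A = π(0.899 cm)² = 2.54×10⁻⁴ m².
C = κε₀A/d = 1.91 × 8.85×10⁻¹² × 2.54×10⁻⁴ / 5.33×10⁻⁶ = 8.05×10⁻¹⁰ F.
Q = CV = 8.05×10⁻¹⁰ × 3370 = 2.71×10⁻⁶ C.

Q ≈ 2.71 μC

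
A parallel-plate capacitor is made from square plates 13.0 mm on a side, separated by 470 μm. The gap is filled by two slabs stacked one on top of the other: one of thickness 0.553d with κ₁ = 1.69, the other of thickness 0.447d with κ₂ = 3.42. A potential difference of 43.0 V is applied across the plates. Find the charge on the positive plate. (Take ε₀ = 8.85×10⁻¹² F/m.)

A = (13.0 mm)² = 1.69×10⁻⁴ m².
Stacked slabs ⇒ two capacitors in series, each with the full plate area.
C₁ = κ₁ε₀A/d₁ = 1.69 × 8.85×10⁻¹² × 1.69×10⁻⁴ / 2.60×10⁻⁴ = 9.73×10⁻¹² F.
C₂ = κ₂ε₀A/d₂ = 3.42 × 8.85×10⁻¹² × 1.69×10⁻⁴ / 2.10×10⁻⁴ = 2.43×10⁻¹¹ F.
C = (1/C₁ + 1/C₂)⁻¹ = 6.95×10⁻¹² F.
Q = CV = 6.95×10⁻¹² × 43.0 = 2.99×10⁻¹⁰ C.

299 pC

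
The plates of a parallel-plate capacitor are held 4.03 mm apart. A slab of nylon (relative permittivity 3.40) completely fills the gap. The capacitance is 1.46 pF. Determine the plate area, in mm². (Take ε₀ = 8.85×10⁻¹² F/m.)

A = Cd/(κε₀) = 1.46×10⁻¹² × 4.03×10⁻³ / (3.40 × 8.85×10⁻¹²) = 1.96×10⁻⁴ m².

196 mm²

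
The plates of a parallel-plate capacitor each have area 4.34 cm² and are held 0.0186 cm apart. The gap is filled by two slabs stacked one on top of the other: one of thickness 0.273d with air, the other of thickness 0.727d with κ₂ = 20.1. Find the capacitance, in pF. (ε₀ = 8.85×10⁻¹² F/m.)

A = 4.34 cm² = 4.34×10⁻⁴ m².
Stacked slabs ⇒ two capacitors in series, each with the full plate area.
C₁ = κ₁ε₀A/d₁ = 1.00 × 8.85×10⁻¹² × 4.34×10⁻⁴ / 5.08×10⁻⁵ = 7.56×10⁻¹¹ F.
C₂ = κ₂ε₀A/d₂ = 20.1 × 8.85×10⁻¹² × 4.34×10⁻⁴ / 1.35×10⁻⁴ = 5.71×10⁻¹⁰ F.
C = (1/C₁ + 1/C₂)⁻¹ = 6.68×10⁻¹¹ F.

66.8 pF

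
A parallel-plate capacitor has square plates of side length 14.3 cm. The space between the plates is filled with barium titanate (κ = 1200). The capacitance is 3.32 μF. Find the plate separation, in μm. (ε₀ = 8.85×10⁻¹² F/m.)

65.4 μm

A = (14.3 cm)² = 2.04×10⁻² m².
d = κε₀A/C = 1200 × 8.85×10⁻¹² × 2.04×10⁻² / 3.32×10⁻⁶ = 6.54×10⁻⁵ m.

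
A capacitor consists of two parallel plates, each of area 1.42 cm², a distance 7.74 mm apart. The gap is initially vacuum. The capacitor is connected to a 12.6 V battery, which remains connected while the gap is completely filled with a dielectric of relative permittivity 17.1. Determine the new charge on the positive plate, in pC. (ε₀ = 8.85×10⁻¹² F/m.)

A = 1.42 cm² = 1.42×10⁻⁴ m².
Initially C₁ = ε₀A/d = 8.85×10⁻¹² × 1.42×10⁻⁴ / 7.74×10⁻³ = 1.62×10⁻¹³ F.
Q₁ = 2.05×10⁻¹² C.
Battery connected ⇒ V is held fixed. C₂ = 17.1 C₁ and Q = CV, so Q₂/Q₁ = C₂/C₁ = 17.1.
Q₂ = 17.1 × 2.05×10⁻¹² = 3.50×10⁻¹¹ C.

35.0 pC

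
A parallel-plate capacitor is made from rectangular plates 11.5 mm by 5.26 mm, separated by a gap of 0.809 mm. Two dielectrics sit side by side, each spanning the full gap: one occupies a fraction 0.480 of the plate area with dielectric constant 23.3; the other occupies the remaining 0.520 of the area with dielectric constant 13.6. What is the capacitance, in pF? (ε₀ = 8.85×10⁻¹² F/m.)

A = 11.5 × 5.26 mm² = 6.05×10⁻⁵ m².
Side-by-side slabs ⇒ two capacitors in parallel, each spanning the full gap.
C₁ = κ₁ε₀A₁/d = 23.3 × 8.85×10⁻¹² × 2.90×10⁻⁵ / 8.09×10⁻⁴ = 7.40×10⁻¹² F.
C₂ = κ₂ε₀A₂/d = 13.6 × 8.85×10⁻¹² × 3.15×10⁻⁵ / 8.09×10⁻⁴ = 4.68×10⁻¹² F.
C = C₁ + C₂ = 1.21×10⁻¹¹ F.

C ≈ 12.1 pF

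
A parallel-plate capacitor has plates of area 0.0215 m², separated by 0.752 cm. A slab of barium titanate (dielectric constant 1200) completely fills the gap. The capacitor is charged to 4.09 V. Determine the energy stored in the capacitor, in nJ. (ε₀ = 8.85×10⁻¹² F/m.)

U ≈ 254 nJ

C = κε₀A/d = 1200 × 8.85×10⁻¹² × 2.15×10⁻² / 7.52×10⁻³ = 3.04×10⁻⁸ F.
U = ½CV² = ½ × 3.04×10⁻⁸ × (4.09)² = 2.54×10⁻⁷ J.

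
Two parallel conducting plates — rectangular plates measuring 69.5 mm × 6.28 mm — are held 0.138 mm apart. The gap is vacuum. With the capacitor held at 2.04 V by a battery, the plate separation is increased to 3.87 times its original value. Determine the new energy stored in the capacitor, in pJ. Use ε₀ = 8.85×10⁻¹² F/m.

A = 69.5 × 6.28 mm² = 4.36×10⁻⁴ m².
Initially C₁ = ε₀A/d = 8.85×10⁻¹² × 4.36×10⁻⁴ / 1.38×10⁻⁴ = 2.80×10⁻¹¹ F.
U₁ = 5.82×10⁻¹¹ J.
Battery connected ⇒ V is held fixed. C₂ = 0.258 C₁ and U = ½CV², so U₂/U₁ = C₂/C₁ = 0.258.
U₂ = 0.258 × 5.82×10⁻¹¹ = 1.50×10⁻¹¹ J.

15.0 pJ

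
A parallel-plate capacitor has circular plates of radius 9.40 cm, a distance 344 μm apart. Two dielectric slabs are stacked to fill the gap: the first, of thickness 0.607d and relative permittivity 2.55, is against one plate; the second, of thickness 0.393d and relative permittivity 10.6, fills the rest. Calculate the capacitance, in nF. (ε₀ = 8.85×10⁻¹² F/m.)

A = π(9.40 cm)² = 2.78×10⁻² m².
Stacked slabs ⇒ two capacitors in series, each with the full plate area.
C₁ = κ₁ε₀A/d₁ = 2.55 × 8.85×10⁻¹² × 2.78×10⁻² / 2.09×10⁻⁴ = 3.00×10⁻⁹ F.
C₂ = κ₂ε₀A/d₂ = 10.6 × 8.85×10⁻¹² × 2.78×10⁻² / 1.35×10⁻⁴ = 1.93×10⁻⁸ F.
C = (1/C₁ + 1/C₂)⁻¹ = 2.60×10⁻⁹ F.

2.60 nF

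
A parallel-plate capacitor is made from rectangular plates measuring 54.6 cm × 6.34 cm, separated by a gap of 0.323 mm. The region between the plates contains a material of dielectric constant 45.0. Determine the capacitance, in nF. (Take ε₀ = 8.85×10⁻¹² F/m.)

A = 54.6 × 6.34 cm² = 3.46×10⁻² m².
C = κε₀A/d = 45.0 × 8.85×10⁻¹² × 3.46×10⁻² / 3.23×10⁻⁴ = 4.27×10⁻⁸ F.

C ≈ 42.7 nF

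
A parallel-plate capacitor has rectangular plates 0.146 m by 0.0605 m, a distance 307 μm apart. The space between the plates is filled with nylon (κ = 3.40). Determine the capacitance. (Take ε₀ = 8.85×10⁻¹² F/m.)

C ≈ 0.866 nF

A = 0.146 × 0.0605 m² = 8.83×10⁻³ m².
C = κε₀A/d = 3.40 × 8.85×10⁻¹² × 8.83×10⁻³ / 3.07×10⁻⁴ = 8.66×10⁻¹⁰ F.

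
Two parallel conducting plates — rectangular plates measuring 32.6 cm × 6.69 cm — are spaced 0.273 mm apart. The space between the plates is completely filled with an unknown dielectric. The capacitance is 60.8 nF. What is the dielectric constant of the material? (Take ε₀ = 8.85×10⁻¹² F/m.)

A = 32.6 × 6.69 cm² = 2.18×10⁻² m².
κ = Cd/(ε₀A) = 6.08×10⁻⁸ × 2.73×10⁻⁴ / (8.85×10⁻¹² × 2.18×10⁻²) = 86.0.

κ ≈ 86.0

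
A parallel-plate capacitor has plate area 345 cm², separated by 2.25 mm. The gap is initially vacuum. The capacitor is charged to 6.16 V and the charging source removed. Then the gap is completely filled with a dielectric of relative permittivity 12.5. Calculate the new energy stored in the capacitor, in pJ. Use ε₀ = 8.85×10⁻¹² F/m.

U ≈ 206 pJ

A = 345 cm² = 3.45×10⁻² m².
Initially C₁ = ε₀A/d = 8.85×10⁻¹² × 3.45×10⁻² / 2.25×10⁻³ = 1.36×10⁻¹⁰ F.
U₁ = 2.57×10⁻⁹ J.
Isolated ⇒ Q is held fixed. C₂ = 12.5 C₁ and U = Q²/(2C), so U₂/U₁ = C₁/C₂ = 0.0800.
U₂ = 0.0800 × 2.57×10⁻⁹ = 2.06×10⁻¹⁰ J.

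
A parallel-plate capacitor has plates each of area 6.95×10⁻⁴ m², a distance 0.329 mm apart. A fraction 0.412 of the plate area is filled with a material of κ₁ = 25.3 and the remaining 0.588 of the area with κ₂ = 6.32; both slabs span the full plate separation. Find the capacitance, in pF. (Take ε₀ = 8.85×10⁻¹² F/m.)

Side-by-side slabs ⇒ two capacitors in parallel, each spanning the full gap.
C₁ = κ₁ε₀A₁/d = 25.3 × 8.85×10⁻¹² × 2.86×10⁻⁴ / 3.29×10⁻⁴ = 1.95×10⁻¹⁰ F.
C₂ = κ₂ε₀A₂/d = 6.32 × 8.85×10⁻¹² × 4.09×10⁻⁴ / 3.29×10⁻⁴ = 6.95×10⁻¹¹ F.
C = C₁ + C₂ = 2.64×10⁻¹⁰ F.

264 pF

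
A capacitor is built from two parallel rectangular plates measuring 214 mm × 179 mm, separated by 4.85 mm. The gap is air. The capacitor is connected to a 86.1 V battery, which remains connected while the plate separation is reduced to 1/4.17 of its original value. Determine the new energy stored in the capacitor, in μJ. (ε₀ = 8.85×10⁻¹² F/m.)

1.08 μJ

A = 214 × 179 mm² = 3.83×10⁻² m².
Initially C₁ = ε₀A/d = 8.85×10⁻¹² × 3.83×10⁻² / 4.85×10⁻³ = 6.99×10⁻¹¹ F.
U₁ = 2.59×10⁻⁷ J.
Battery connected ⇒ V is held fixed. C₂ = 4.17 C₁ and U = ½CV², so U₂/U₁ = C₂/C₁ = 4.17.
U₂ = 4.17 × 2.59×10⁻⁷ = 1.08×10⁻⁶ J.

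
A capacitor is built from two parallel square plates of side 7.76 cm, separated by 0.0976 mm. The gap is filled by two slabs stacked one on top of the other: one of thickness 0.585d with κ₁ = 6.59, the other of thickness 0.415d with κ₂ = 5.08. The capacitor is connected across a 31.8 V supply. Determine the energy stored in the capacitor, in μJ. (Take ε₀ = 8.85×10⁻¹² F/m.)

A = (7.76 cm)² = 6.02×10⁻³ m².
Stacked slabs ⇒ two capacitors in series, each with the full plate area.
C₁ = κ₁ε₀A/d₁ = 6.59 × 8.85×10⁻¹² × 6.02×10⁻³ / 5.71×10⁻⁵ = 6.15×10⁻⁹ F.
C₂ = κ₂ε₀A/d₂ = 5.08 × 8.85×10⁻¹² × 6.02×10⁻³ / 4.05×10⁻⁵ = 6.68×10⁻⁹ F.
C = (1/C₁ + 1/C₂)⁻¹ = 3.20×10⁻⁹ F.
U = ½CV² = ½ × 3.20×10⁻⁹ × (31.8)² = 1.62×10⁻⁶ J.

1.62 μJ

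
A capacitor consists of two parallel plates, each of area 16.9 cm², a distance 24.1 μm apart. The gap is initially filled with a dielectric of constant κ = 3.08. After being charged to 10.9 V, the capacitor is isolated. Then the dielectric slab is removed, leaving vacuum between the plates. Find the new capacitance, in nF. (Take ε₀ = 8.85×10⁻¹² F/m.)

C ≈ 0.621 nF

A = 16.9 cm² = 1.69×10⁻³ m².
Initially C₁ = κε₀A/d = 3.08 × 8.85×10⁻¹² × 1.69×10⁻³ / 2.41×10⁻⁵ = 1.91×10⁻⁹ F.
C = κε₀A/d scales with κ, so C₂/C₁ = 1/κ = 1/3.08 = 0.325.
C₂ = 0.325 × 1.91×10⁻⁹ = 6.21×10⁻¹⁰ F.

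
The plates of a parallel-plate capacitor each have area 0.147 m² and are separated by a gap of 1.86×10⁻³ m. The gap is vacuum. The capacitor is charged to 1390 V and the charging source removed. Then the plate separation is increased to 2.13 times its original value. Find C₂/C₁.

C = ε₀A/d scales as 1/d, so C₂/C₁ = d₁/d₂ = 1/2.13 = 0.469.

C₂/C₁ ≈ 0.469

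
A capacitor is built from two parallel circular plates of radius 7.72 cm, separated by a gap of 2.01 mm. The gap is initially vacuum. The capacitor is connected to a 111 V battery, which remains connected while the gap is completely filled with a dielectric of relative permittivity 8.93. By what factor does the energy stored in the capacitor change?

U₂/U₁ ≈ 8.93

Battery connected ⇒ V is held fixed.
C₂ = 8.93 C₁ and U = ½CV², so U₂/U₁ = C₂/C₁ = 8.93.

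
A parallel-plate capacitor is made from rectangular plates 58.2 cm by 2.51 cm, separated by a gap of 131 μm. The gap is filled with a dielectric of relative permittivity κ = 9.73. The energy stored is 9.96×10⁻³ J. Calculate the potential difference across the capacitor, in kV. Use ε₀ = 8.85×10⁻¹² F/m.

A = 58.2 × 2.51 cm² = 1.46×10⁻² m².
C = κε₀A/d = 9.73 × 8.85×10⁻¹² × 1.46×10⁻² / 1.31×10⁻⁴ = 9.60×10⁻⁹ F.
V = √(2U/C) = √(2 × 9.96×10⁻³ / 9.60×10⁻⁹) = 1.44×10³ V.

1.44 kV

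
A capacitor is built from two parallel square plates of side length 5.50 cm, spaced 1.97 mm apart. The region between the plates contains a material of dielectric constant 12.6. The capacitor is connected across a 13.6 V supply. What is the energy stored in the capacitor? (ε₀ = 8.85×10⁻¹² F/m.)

A = (5.50 cm)² = 3.02×10⁻³ m².
C = κε₀A/d = 12.6 × 8.85×10⁻¹² × 3.02×10⁻³ / 1.97×10⁻³ = 1.71×10⁻¹⁰ F.
U = ½CV² = ½ × 1.71×10⁻¹⁰ × (13.6)² = 1.58×10⁻⁸ J.

U ≈ 15.8 nJ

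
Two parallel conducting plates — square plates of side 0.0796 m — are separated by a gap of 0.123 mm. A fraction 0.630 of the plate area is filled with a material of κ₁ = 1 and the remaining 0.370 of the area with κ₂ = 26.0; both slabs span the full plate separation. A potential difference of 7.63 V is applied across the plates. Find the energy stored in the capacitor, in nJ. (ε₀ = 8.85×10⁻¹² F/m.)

A = (0.0796 m)² = 6.34×10⁻³ m².
Side-by-side slabs ⇒ two capacitors in parallel, each spanning the full gap.
C₁ = κ₁ε₀A₁/d = 1.00 × 8.85×10⁻¹² × 3.99×10⁻³ / 1.23×10⁻⁴ = 2.87×10⁻¹⁰ F.
C₂ = κ₂ε₀A₂/d = 26.0 × 8.85×10⁻¹² × 2.34×10⁻³ / 1.23×10⁻⁴ = 4.39×10⁻⁹ F.
C = C₁ + C₂ = 4.67×10⁻⁹ F.
U = ½CV² = ½ × 4.67×10⁻⁹ × (7.63)² = 1.36×10⁻⁷ J.

136 nJ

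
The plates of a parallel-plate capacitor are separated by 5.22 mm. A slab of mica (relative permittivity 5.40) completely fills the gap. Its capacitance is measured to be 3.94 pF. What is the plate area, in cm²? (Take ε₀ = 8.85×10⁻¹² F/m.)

A = Cd/(κε₀) = 3.94×10⁻¹² × 5.22×10⁻³ / (5.40 × 8.85×10⁻¹²) = 4.30×10⁻⁴ m².

A ≈ 4.30 cm²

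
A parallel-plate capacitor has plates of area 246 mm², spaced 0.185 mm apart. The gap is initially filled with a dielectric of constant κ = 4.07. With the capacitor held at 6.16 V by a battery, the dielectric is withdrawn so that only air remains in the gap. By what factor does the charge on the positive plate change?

Q₂/Q₁ ≈ 0.246

Battery connected ⇒ V is held fixed.
C₂ = 0.246 C₁ and Q = CV, so Q₂/Q₁ = C₂/C₁ = 0.246.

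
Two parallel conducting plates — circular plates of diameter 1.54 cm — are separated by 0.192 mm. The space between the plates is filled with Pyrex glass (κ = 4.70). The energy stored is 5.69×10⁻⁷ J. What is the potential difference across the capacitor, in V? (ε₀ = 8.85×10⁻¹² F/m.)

168 V

A = π(1.54/2 cm)² = 1.86×10⁻⁴ m².
C = κε₀A/d = 4.70 × 8.85×10⁻¹² × 1.86×10⁻⁴ / 1.92×10⁻⁴ = 4.04×10⁻¹¹ F.
V = √(2U/C) = √(2 × 5.69×10⁻⁷ / 4.04×10⁻¹¹) = 1.68×10² V.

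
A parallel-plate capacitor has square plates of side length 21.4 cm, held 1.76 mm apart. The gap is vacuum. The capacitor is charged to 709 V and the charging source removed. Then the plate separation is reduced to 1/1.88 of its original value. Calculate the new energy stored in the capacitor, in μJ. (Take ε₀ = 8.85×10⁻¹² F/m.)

30.8 μJ

A = (21.4 cm)² = 4.58×10⁻² m².
Initially C₁ = ε₀A/d = 8.85×10⁻¹² × 4.58×10⁻² / 1.76×10⁻³ = 2.30×10⁻¹⁰ F.
U₁ = 5.79×10⁻⁵ J.
Isolated ⇒ Q is held fixed. C₂ = 1.88 C₁ and U = Q²/(2C), so U₂/U₁ = C₁/C₂ = 0.532.
U₂ = 0.532 × 5.79×10⁻⁵ = 3.08×10⁻⁵ J.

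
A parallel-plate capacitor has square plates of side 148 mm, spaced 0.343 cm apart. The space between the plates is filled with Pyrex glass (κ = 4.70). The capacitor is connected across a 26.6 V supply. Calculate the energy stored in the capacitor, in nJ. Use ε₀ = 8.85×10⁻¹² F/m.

A = (148 mm)² = 2.19×10⁻² m².
C = κε₀A/d = 4.70 × 8.85×10⁻¹² × 2.19×10⁻² / 3.43×10⁻³ = 2.66×10⁻¹⁰ F.
U = ½CV² = ½ × 2.66×10⁻¹⁰ × (26.6)² = 9.40×10⁻⁸ J.

94.0 nJ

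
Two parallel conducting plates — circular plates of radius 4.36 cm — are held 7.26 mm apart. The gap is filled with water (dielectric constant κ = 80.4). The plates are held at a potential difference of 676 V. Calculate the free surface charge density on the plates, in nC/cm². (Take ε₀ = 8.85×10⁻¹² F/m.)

A = π(4.36 cm)² = 5.97×10⁻³ m².
C = κε₀A/d = 80.4 × 8.85×10⁻¹² × 5.97×10⁻³ / 7.26×10⁻³ = 5.85×10⁻¹⁰ F.
σ = Q/A = CV/A = 5.85×10⁻¹⁰ × 676 / 5.97×10⁻³ = 6.63×10⁻⁵ C/m².

σ ≈ 6.63 nC/cm²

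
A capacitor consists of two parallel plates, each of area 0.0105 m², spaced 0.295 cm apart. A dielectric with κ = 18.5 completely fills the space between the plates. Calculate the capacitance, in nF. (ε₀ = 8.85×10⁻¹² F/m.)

C = κε₀A/d = 18.5 × 8.85×10⁻¹² × 1.05×10⁻² / 2.95×10⁻³ = 5.83×10⁻¹⁰ F.

C ≈ 0.583 nF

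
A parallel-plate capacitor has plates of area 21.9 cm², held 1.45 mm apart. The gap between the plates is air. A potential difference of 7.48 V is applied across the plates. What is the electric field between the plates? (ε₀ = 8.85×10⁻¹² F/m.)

E ≈ 5.16 V/mm

E = V/d = 7.48 / 1.45×10⁻³ = 5.16×10³ V/m.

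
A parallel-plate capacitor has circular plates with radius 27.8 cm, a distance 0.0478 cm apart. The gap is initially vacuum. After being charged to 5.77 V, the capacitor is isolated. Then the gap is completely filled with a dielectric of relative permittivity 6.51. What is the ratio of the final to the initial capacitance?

6.51

C = κε₀A/d scales with κ, so C₂/C₁ = κ = 6.51.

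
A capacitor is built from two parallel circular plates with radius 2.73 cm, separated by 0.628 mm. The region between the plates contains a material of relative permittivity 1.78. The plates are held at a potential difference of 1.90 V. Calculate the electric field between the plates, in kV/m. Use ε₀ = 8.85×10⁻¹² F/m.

E ≈ 3.03 kV/m

E = V/d = 1.90 / 6.28×10⁻⁴ = 3.03×10³ V/m.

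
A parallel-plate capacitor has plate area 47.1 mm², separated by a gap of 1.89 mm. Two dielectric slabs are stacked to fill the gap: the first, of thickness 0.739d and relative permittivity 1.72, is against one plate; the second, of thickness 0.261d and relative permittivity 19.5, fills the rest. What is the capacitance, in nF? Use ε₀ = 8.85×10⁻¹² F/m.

4.98×10⁻⁴ nF

A = 47.1 mm² = 4.71×10⁻⁵ m².
Stacked slabs ⇒ two capacitors in series, each with the full plate area.
C₁ = κ₁ε₀A/d₁ = 1.72 × 8.85×10⁻¹² × 4.71×10⁻⁵ / 1.40×10⁻³ = 5.13×10⁻¹³ F.
C₂ = κ₂ε₀A/d₂ = 19.5 × 8.85×10⁻¹² × 4.71×10⁻⁵ / 4.93×10⁻⁴ = 1.65×10⁻¹¹ F.
C = (1/C₁ + 1/C₂)⁻¹ = 4.98×10⁻¹³ F.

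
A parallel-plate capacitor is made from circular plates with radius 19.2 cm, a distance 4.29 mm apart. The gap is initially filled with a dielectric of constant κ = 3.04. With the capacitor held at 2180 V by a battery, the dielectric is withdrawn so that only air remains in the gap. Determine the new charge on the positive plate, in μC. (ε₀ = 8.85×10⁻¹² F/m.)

A = π(19.2 cm)² = 0.116 m².
Initially C₁ = κε₀A/d = 3.04 × 8.85×10⁻¹² × 0.116 / 4.29×10⁻³ = 7.26×10⁻¹⁰ F.
Q₁ = 1.58×10⁻⁶ C.
Battery connected ⇒ V is held fixed. C₂ = 0.329 C₁ and Q = CV, so Q₂/Q₁ = C₂/C₁ = 0.329.
Q₂ = 0.329 × 1.58×10⁻⁶ = 5.21×10⁻⁷ C.

Q ≈ 0.521 μC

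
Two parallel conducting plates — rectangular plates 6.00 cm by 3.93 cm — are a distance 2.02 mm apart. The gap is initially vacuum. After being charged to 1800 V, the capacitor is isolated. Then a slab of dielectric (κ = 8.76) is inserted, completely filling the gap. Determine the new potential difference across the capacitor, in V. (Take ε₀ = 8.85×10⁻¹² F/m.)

205 V

A = 6.00 × 3.93 cm² = 2.36×10⁻³ m².
Initially C₁ = ε₀A/d = 8.85×10⁻¹² × 2.36×10⁻³ / 2.02×10⁻³ = 1.03×10⁻¹¹ F.
V₁ = 1.80×10³ V.
Isolated ⇒ Q is held fixed. C₂ = 8.76 C₁ and V = Q/C, so V₂/V₁ = C₁/C₂ = 0.114.
V₂ = 0.114 × 1.80×10³ = 2.05×10² V.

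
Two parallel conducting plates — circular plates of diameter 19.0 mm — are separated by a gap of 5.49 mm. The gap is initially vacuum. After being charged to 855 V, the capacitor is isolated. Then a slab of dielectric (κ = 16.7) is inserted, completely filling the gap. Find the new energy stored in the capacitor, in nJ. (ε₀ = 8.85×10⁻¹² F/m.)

U ≈ 10.0 nJ

A = π(19.0/2 mm)² = 2.84×10⁻⁴ m².
Initially C₁ = ε₀A/d = 8.85×10⁻¹² × 2.84×10⁻⁴ / 5.49×10⁻³ = 4.57×10⁻¹³ F.
U₁ = 1.67×10⁻⁷ J.
Isolated ⇒ Q is held fixed. C₂ = 16.7 C₁ and U = Q²/(2C), so U₂/U₁ = C₁/C₂ = 0.0599.
U₂ = 0.0599 × 1.67×10⁻⁷ = 1.00×10⁻⁸ J.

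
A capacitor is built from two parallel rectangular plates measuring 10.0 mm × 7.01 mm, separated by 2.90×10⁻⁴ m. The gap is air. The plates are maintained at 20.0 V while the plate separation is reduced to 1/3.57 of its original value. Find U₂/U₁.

Battery connected ⇒ V is held fixed.
C₂ = 3.57 C₁ and U = ½CV², so U₂/U₁ = C₂/C₁ = 3.57.

U₂/U₁ ≈ 3.57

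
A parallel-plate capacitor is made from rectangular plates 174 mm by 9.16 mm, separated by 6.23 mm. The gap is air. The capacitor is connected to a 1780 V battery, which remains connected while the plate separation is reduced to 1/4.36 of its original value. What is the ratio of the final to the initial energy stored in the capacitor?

4.36

Battery connected ⇒ V is held fixed.
C₂ = 4.36 C₁ and U = ½CV², so U₂/U₁ = C₂/C₁ = 4.36.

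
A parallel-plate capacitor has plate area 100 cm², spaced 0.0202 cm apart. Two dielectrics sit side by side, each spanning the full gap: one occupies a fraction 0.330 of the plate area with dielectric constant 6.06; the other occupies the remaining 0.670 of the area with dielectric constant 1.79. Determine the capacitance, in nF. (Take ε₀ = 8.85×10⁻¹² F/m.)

A = 100 cm² = 1.00×10⁻² m².
Side-by-side slabs ⇒ two capacitors in parallel, each spanning the full gap.
C₁ = κ₁ε₀A₁/d = 6.06 × 8.85×10⁻¹² × 3.30×10⁻³ / 2.02×10⁻⁴ = 8.76×10⁻¹⁰ F.
C₂ = κ₂ε₀A₂/d = 1.79 × 8.85×10⁻¹² × 6.70×10⁻³ / 2.02×10⁻⁴ = 5.25×10⁻¹⁰ F.
C = C₁ + C₂ = 1.40×10⁻⁹ F.

1.40 nF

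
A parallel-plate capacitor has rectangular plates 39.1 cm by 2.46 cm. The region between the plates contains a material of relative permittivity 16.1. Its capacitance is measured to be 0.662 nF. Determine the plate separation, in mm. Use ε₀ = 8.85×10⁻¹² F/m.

d ≈ 2.07 mm

A = 39.1 × 2.46 cm² = 9.62×10⁻³ m².
d = κε₀A/C = 16.1 × 8.85×10⁻¹² × 9.62×10⁻³ / 6.62×10⁻¹⁰ = 2.07×10⁻³ m.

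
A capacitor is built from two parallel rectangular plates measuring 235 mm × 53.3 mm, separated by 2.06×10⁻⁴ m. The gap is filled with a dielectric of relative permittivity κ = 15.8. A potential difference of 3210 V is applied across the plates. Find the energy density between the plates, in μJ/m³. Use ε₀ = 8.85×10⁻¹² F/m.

u ≈ 1.70×10¹⁰ μJ/m³

E = V/d = 3210 / 2.06×10⁻⁴ = 1.56×10⁷ V/m.
u = ½κε₀E² = ½ × 15.8 × 8.85×10⁻¹² × (1.56×10⁷)² = 1.70×10⁴ J/m³.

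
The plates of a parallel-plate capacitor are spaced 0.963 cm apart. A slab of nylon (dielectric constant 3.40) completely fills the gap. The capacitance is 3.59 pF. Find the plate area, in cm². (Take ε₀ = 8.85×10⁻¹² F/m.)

A ≈ 11.5 cm²

A = Cd/(κε₀) = 3.59×10⁻¹² × 9.63×10⁻³ / (3.40 × 8.85×10⁻¹²) = 1.15×10⁻³ m².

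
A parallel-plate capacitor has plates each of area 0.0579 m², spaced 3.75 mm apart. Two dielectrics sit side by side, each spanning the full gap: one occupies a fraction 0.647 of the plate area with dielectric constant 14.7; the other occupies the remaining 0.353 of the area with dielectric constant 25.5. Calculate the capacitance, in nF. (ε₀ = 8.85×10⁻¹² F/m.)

Side-by-side slabs ⇒ two capacitors in parallel, each spanning the full gap.
C₁ = κ₁ε₀A₁/d = 14.7 × 8.85×10⁻¹² × 3.75×10⁻² / 3.75×10⁻³ = 1.30×10⁻⁹ F.
C₂ = κ₂ε₀A₂/d = 25.5 × 8.85×10⁻¹² × 2.04×10⁻² / 3.75×10⁻³ = 1.23×10⁻⁹ F.
C = C₁ + C₂ = 2.53×10⁻⁹ F.

C ≈ 2.53 nF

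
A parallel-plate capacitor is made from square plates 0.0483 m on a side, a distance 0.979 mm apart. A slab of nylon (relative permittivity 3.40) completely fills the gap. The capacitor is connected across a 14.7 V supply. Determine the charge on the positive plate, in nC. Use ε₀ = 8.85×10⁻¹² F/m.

1.05 nC

A = (0.0483 m)² = 2.33×10⁻³ m².
C = κε₀A/d = 3.40 × 8.85×10⁻¹² × 2.33×10⁻³ / 9.79×10⁻⁴ = 7.17×10⁻¹¹ F.
Q = CV = 7.17×10⁻¹¹ × 14.7 = 1.05×10⁻⁹ C.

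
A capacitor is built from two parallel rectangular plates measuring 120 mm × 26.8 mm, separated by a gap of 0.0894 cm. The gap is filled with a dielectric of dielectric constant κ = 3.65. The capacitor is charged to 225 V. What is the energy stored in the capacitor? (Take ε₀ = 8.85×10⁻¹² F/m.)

A = 120 × 26.8 mm² = 3.22×10⁻³ m².
C = κε₀A/d = 3.65 × 8.85×10⁻¹² × 3.22×10⁻³ / 8.94×10⁻⁴ = 1.16×10⁻¹⁰ F.
U = ½CV² = ½ × 1.16×10⁻¹⁰ × (225)² = 2.94×10⁻⁶ J.

U ≈ 2.94 μJ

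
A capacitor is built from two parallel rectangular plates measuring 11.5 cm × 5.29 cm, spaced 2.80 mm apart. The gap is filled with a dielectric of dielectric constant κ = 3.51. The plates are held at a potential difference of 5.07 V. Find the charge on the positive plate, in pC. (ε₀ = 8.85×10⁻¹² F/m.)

Q ≈ 342 pC

A = 11.5 × 5.29 cm² = 6.08×10⁻³ m².
C = κε₀A/d = 3.51 × 8.85×10⁻¹² × 6.08×10⁻³ / 2.80×10⁻³ = 6.75×10⁻¹¹ F.
Q = CV = 6.75×10⁻¹¹ × 5.07 = 3.42×10⁻¹⁰ C.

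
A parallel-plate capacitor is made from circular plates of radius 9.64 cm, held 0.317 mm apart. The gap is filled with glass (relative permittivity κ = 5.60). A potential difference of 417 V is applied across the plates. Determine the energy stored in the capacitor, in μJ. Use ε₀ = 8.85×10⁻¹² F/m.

A = π(9.64 cm)² = 2.92×10⁻² m².
C = κε₀A/d = 5.60 × 8.85×10⁻¹² × 2.92×10⁻² / 3.17×10⁻⁴ = 4.56×10⁻⁹ F.
U = ½CV² = ½ × 4.56×10⁻⁹ × (417)² = 3.97×10⁻⁴ J.

U ≈ 397 μJ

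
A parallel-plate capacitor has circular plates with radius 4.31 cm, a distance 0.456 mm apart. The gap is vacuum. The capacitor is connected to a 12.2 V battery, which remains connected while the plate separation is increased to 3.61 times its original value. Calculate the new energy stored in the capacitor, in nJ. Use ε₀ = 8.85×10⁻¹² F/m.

A = π(4.31 cm)² = 5.84×10⁻³ m².
Initially C₁ = ε₀A/d = 8.85×10⁻¹² × 5.84×10⁻³ / 4.56×10⁻⁴ = 1.13×10⁻¹⁰ F.
U₁ = 8.43×10⁻⁹ J.
Battery connected ⇒ V is held fixed. C₂ = 0.277 C₁ and U = ½CV², so U₂/U₁ = C₂/C₁ = 0.277.
U₂ = 0.277 × 8.43×10⁻⁹ = 2.33×10⁻⁹ J.

2.33 nJ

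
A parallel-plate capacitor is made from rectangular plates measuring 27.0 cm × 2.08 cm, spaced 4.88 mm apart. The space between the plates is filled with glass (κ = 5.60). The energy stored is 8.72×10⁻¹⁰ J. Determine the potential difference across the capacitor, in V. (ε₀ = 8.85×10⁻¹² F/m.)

5.53 V

A = 27.0 × 2.08 cm² = 5.62×10⁻³ m².
C = κε₀A/d = 5.60 × 8.85×10⁻¹² × 5.62×10⁻³ / 4.88×10⁻³ = 5.70×10⁻¹¹ F.
V = √(2U/C) = √(2 × 8.72×10⁻¹⁰ / 5.70×10⁻¹¹) = 5.53 V.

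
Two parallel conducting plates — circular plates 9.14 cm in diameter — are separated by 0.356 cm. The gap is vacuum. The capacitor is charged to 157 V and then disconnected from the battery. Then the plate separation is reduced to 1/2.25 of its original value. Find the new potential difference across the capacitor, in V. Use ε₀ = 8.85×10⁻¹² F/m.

A = π(9.14/2 cm)² = 6.56×10⁻³ m².
Initially C₁ = ε₀A/d = 8.85×10⁻¹² × 6.56×10⁻³ / 3.56×10⁻³ = 1.63×10⁻¹¹ F.
V₁ = 1.57×10² V.
Isolated ⇒ Q is held fixed. C₂ = 2.25 C₁ and V = Q/C, so V₂/V₁ = C₁/C₂ = 0.444.
V₂ = 0.444 × 1.57×10² = 69.8 V.

V ≈ 69.8 V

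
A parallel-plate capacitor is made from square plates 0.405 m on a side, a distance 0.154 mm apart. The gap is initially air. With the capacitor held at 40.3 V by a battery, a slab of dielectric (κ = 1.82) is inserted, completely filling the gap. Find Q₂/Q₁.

1.82

Battery connected ⇒ V is held fixed.
C₂ = 1.82 C₁ and Q = CV, so Q₂/Q₁ = C₂/C₁ = 1.82.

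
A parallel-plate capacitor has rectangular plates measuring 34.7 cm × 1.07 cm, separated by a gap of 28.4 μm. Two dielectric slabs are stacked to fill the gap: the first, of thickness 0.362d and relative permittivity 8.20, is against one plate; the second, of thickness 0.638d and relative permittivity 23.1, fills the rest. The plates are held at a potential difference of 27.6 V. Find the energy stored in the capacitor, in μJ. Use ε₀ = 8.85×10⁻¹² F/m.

A = 34.7 × 1.07 cm² = 3.71×10⁻³ m².
Stacked slabs ⇒ two capacitors in series, each with the full plate area.
C₁ = κ₁ε₀A/d₁ = 8.20 × 8.85×10⁻¹² × 3.71×10⁻³ / 1.03×10⁻⁵ = 2.62×10⁻⁸ F.
C₂ = κ₂ε₀A/d₂ = 23.1 × 8.85×10⁻¹² × 3.71×10⁻³ / 1.81×10⁻⁵ = 4.19×10⁻⁸ F.
C = (1/C₁ + 1/C₂)⁻¹ = 1.61×10⁻⁸ F.
U = ½CV² = ½ × 1.61×10⁻⁸ × (27.6)² = 6.14×10⁻⁶ J.

U ≈ 6.14 μJ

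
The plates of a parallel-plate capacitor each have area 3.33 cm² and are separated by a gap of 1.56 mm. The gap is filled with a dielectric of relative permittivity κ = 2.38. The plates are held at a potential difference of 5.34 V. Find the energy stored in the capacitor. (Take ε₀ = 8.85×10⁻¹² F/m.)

A = 3.33 cm² = 3.33×10⁻⁴ m².
C = κε₀A/d = 2.38 × 8.85×10⁻¹² × 3.33×10⁻⁴ / 1.56×10⁻³ = 4.50×10⁻¹² F.
U = ½CV² = ½ × 4.50×10⁻¹² × (5.34)² = 6.41×10⁻¹¹ J.

64.1 pJ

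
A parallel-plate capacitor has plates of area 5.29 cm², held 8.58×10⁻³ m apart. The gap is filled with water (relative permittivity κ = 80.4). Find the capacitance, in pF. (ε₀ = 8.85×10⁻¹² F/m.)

43.9 pF

A = 5.29 cm² = 5.29×10⁻⁴ m².
C = κε₀A/d = 80.4 × 8.85×10⁻¹² × 5.29×10⁻⁴ / 8.58×10⁻³ = 4.39×10⁻¹¹ F.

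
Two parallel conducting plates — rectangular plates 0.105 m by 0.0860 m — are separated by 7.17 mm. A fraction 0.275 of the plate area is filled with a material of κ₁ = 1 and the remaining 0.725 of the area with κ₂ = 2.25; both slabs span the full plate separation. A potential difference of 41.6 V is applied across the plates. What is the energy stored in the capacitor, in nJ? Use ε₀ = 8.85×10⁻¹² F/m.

A = 0.105 × 0.0860 m² = 9.03×10⁻³ m².
Side-by-side slabs ⇒ two capacitors in parallel, each spanning the full gap.
C₁ = κ₁ε₀A₁/d = 1.00 × 8.85×10⁻¹² × 2.48×10⁻³ / 7.17×10⁻³ = 3.07×10⁻¹² F.
C₂ = κ₂ε₀A₂/d = 2.25 × 8.85×10⁻¹² × 6.55×10⁻³ / 7.17×10⁻³ = 1.82×10⁻¹¹ F.
C = C₁ + C₂ = 2.12×10⁻¹¹ F.
U = ½CV² = ½ × 2.12×10⁻¹¹ × (41.6)² = 1.84×10⁻⁸ J.

18.4 nJ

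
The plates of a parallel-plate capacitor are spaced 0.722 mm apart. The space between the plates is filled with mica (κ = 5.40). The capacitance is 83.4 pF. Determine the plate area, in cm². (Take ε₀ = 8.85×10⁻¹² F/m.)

A = Cd/(κε₀) = 8.34×10⁻¹¹ × 7.22×10⁻⁴ / (5.40 × 8.85×10⁻¹²) = 1.26×10⁻³ m².

A ≈ 12.6 cm²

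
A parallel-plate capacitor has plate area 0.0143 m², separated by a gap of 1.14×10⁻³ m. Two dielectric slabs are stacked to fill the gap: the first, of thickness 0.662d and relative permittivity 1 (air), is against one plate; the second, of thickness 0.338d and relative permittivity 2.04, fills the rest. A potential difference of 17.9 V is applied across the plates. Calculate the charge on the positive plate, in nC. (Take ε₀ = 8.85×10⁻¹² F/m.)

Stacked slabs ⇒ two capacitors in series, each with the full plate area.
C₁ = κ₁ε₀A/d₁ = 1.00 × 8.85×10⁻¹² × 1.43×10⁻² / 7.55×10⁻⁴ = 1.68×10⁻¹⁰ F.
C₂ = κ₂ε₀A/d₂ = 2.04 × 8.85×10⁻¹² × 1.43×10⁻² / 3.85×10⁻⁴ = 6.70×10⁻¹⁰ F.
C = (1/C₁ + 1/C₂)⁻¹ = 1.34×10⁻¹⁰ F.
Q = CV = 1.34×10⁻¹⁰ × 17.9 = 2.40×10⁻⁹ C.

2.40 nC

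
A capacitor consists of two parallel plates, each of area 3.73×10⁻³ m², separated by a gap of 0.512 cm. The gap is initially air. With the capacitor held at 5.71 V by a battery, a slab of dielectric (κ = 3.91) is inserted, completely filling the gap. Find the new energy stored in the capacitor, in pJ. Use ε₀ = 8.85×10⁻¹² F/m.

Initially C₁ = ε₀A/d = 8.85×10⁻¹² × 3.73×10⁻³ / 5.12×10⁻³ = 6.45×10⁻¹² F.
U₁ = 1.05×10⁻¹⁰ J.
Battery connected ⇒ V is held fixed. C₂ = 3.91 C₁ and U = ½CV², so U₂/U₁ = C₂/C₁ = 3.91.
U₂ = 3.91 × 1.05×10⁻¹⁰ = 4.11×10⁻¹⁰ J.

U ≈ 411 pJ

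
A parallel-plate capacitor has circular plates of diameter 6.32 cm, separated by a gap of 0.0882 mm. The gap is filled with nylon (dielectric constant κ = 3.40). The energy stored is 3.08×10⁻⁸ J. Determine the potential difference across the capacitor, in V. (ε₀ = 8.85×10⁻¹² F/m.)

V ≈ 7.59 V

A = π(6.32/2 cm)² = 3.14×10⁻³ m².
C = κε₀A/d = 3.40 × 8.85×10⁻¹² × 3.14×10⁻³ / 8.82×10⁻⁵ = 1.07×10⁻⁹ F.
V = √(2U/C) = √(2 × 3.08×10⁻⁸ / 1.07×10⁻⁹) = 7.59 V.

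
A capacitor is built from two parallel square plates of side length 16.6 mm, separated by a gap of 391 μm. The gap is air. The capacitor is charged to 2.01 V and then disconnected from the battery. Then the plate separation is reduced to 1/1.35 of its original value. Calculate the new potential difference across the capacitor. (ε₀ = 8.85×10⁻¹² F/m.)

A = (16.6 mm)² = 2.76×10⁻⁴ m².
Initially C₁ = ε₀A/d = 8.85×10⁻¹² × 2.76×10⁻⁴ / 3.91×10⁻⁴ = 6.24×10⁻¹² F.
V₁ = 2.01 V.
Isolated ⇒ Q is held fixed. C₂ = 1.35 C₁ and V = Q/C, so V₂/V₁ = C₁/C₂ = 0.741.
V₂ = 0.741 × 2.01 = 1.49 V.

1.49 V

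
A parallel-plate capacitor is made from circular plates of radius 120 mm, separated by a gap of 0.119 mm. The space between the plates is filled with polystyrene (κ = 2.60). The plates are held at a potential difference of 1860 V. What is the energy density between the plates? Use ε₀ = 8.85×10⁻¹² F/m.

E = V/d = 1860 / 1.19×10⁻⁴ = 1.56×10⁷ V/m.
u = ½κε₀E² = ½ × 2.60 × 8.85×10⁻¹² × (1.56×10⁷)² = 2.81×10³ J/m³.

u ≈ 2.81×10⁶ mJ/m³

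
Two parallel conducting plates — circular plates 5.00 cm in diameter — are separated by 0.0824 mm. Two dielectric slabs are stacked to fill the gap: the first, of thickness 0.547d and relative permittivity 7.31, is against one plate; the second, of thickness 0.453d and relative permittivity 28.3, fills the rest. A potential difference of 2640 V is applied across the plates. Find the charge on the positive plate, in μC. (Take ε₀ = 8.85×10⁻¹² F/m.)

Q ≈ 6.13 μC

A = π(5.00/2 cm)² = 1.96×10⁻³ m².
Stacked slabs ⇒ two capacitors in series, each with the full plate area.
C₁ = κ₁ε₀A/d₁ = 7.31 × 8.85×10⁻¹² × 1.96×10⁻³ / 4.51×10⁻⁵ = 2.82×10⁻⁹ F.
C₂ = κ₂ε₀A/d₂ = 28.3 × 8.85×10⁻¹² × 1.96×10⁻³ / 3.73×10⁻⁵ = 1.32×10⁻⁸ F.
C = (1/C₁ + 1/C₂)⁻¹ = 2.32×10⁻⁹ F.
Q = CV = 2.32×10⁻⁹ × 2640 = 6.13×10⁻⁶ C.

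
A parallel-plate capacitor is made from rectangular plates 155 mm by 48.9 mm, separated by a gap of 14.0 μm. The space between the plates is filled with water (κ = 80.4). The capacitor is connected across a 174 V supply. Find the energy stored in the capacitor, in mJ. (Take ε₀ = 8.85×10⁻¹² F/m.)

5.83 mJ

A = 155 × 48.9 mm² = 7.58×10⁻³ m².
C = κε₀A/d = 80.4 × 8.85×10⁻¹² × 7.58×10⁻³ / 1.40×10⁻⁵ = 3.85×10⁻⁷ F.
U = ½CV² = ½ × 3.85×10⁻⁷ × (174)² = 5.83×10⁻³ J.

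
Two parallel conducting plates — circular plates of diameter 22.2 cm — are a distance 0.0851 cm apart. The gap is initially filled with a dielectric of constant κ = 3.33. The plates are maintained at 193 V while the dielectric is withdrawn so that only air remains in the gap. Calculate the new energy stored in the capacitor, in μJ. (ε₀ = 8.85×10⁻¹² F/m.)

A = π(22.2/2 cm)² = 3.87×10⁻² m².
Initially C₁ = κε₀A/d = 3.33 × 8.85×10⁻¹² × 3.87×10⁻² / 8.51×10⁻⁴ = 1.34×10⁻⁹ F.
U₁ = 2.50×10⁻⁵ J.
Battery connected ⇒ V is held fixed. C₂ = 0.300 C₁ and U = ½CV², so U₂/U₁ = C₂/C₁ = 0.300.
U₂ = 0.300 × 2.50×10⁻⁵ = 7.50×10⁻⁶ J.

U ≈ 7.50 μJ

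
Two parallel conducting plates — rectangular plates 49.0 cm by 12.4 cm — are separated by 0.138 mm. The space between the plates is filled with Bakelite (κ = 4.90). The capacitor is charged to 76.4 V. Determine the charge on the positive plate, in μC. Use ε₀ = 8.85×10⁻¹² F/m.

1.46 μC

A = 49.0 × 12.4 cm² = 6.08×10⁻² m².
C = κε₀A/d = 4.90 × 8.85×10⁻¹² × 6.08×10⁻² / 1.38×10⁻⁴ = 1.91×10⁻⁸ F.
Q = CV = 1.91×10⁻⁸ × 76.4 = 1.46×10⁻⁶ C.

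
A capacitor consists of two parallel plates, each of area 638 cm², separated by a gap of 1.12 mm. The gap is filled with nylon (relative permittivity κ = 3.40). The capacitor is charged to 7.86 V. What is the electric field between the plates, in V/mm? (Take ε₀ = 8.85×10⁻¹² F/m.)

E = V/d = 7.86 / 1.12×10⁻³ = 7.02×10³ V/m.

7.02 V/mm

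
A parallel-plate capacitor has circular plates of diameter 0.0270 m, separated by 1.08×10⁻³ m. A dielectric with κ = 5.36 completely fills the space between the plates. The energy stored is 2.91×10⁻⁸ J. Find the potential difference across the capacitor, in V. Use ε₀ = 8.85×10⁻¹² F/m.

A = π(0.0270/2 m)² = 5.73×10⁻⁴ m².
C = κε₀A/d = 5.36 × 8.85×10⁻¹² × 5.73×10⁻⁴ / 1.08×10⁻³ = 2.51×10⁻¹¹ F.
V = √(2U/C) = √(2 × 2.91×10⁻⁸ / 2.51×10⁻¹¹) = 48.1 V.

V ≈ 48.1 V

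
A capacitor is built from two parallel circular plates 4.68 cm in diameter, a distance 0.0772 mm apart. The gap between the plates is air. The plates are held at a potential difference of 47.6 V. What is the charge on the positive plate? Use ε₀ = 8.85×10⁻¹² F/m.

Q ≈ 9.39 nC

A = π(4.68/2 cm)² = 1.72×10⁻³ m².
C = ε₀A/d = 8.85×10⁻¹² × 1.72×10⁻³ / 7.72×10⁻⁵ = 1.97×10⁻¹⁰ F.
Q = CV = 1.97×10⁻¹⁰ × 47.6 = 9.39×10⁻⁹ C.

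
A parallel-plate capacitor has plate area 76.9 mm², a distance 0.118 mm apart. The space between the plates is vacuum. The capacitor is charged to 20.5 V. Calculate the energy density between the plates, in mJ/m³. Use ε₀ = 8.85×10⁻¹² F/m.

E = V/d = 20.5 / 1.18×10⁻⁴ = 1.74×10⁵ V/m.
u = ½ε₀E² = ½ × 8.85×10⁻¹² × (1.74×10⁵)² = 0.134 J/m³.

u ≈ 134 mJ/m³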